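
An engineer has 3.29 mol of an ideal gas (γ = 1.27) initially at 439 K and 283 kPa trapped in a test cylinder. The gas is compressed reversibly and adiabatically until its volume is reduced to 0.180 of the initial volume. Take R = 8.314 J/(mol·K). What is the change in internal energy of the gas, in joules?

V₁ = nRT₁/P₁ = 3.29×8.314×439/283 = 42.4 L.
Adiabatic: TV^(γ−1) = const ⇒ T₂ = 439×(5.56)^0.270 = 697 K; PV^γ = const ⇒ P₂ = 2500 kPa.
For an ideal gas ΔU = nCvΔT with Cv = R/(γ−1) = 30.8 J/(mol·K).
ΔU = 3.29×30.8×(697−439) = 26200 J.

26200 J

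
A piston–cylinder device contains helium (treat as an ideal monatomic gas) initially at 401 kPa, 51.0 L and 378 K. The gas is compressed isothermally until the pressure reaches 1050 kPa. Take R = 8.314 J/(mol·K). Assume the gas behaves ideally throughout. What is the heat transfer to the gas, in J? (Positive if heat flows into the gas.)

-19700 J

n = P₁V₁/(RT₁) = 401×51.0/(8.314×378) = 6.51 mol.
Isothermal: T stays 378 K; PV = const ⇒ V₂ = 19.5 L, P₂ = 1050 kPa.
ΔU = 0 (ideal gas, T constant).
W = nRT ln(V₂/V₁) = 6.51×8.314×378×ln(0.382) = -19700 J.
Q = ΔU + W = -19700 J.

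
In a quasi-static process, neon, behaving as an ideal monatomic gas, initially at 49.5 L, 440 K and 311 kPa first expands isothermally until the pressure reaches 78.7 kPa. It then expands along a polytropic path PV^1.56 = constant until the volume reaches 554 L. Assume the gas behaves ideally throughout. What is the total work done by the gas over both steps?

n = P₁V₁/(RT₁) = 311×49.5/(8.314×440) = 4.21 mol.
Step 1 — Isothermal: T stays 440 K; PV = const ⇒ V₂ = 196 L, P₂ = 78.7 kPa.
ΔU = 0 (ideal gas, T constant).
W = nRT ln(V₂/V₁) = 4.21×8.314×440×ln(3.95) = 21200 J.
Q = ΔU + W = 21200 J.
State after step 1: P = 78.7 kPa, V = 196 L, T = 440 K.
Step 2 — Polytropic n=1.56: T₂ = T₁(V₁/V₂)^(n−1) = 440×(0.353)^0.56 = 246 K; P₂ = P₁(V₁/V₂)^n = 15.5 kPa.
W = (P₁V₁−P₂V₂)/(n−1) = (78.7×196−15.5×554)/0.56 = 12100 J.
ΔU = nCvΔT = 4.21×12.5×(246−440) = -10200 J.
Q = ΔU + W = 1940 J.
Net over both steps: W = 33300 J, Q = 23100 J, ΔU = -10200 J.

33300 J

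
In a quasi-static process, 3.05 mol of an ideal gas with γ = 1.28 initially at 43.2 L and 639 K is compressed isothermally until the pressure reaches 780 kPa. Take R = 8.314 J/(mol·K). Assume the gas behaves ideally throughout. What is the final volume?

P₁ = nRT₁/V₁ = 3.05×8.314×639/43.2 = 375 kPa.
Isothermal: T stays 639 K; PV = const ⇒ V₂ = 20.8 L, P₂ = 780 kPa.

20.8 L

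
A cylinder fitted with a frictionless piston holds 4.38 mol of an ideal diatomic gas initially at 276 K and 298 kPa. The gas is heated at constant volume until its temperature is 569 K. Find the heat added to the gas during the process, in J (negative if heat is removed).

26700 J

V₁ = nRT₁/P₁ = 4.38×8.314×276/298 = 33.7 L.
Isochoric: V stays 33.7 L; P/T = const ⇒ T₂ = 569 K, P₂ = 614 kPa.
W = 0 (no volume change).
ΔU = nCvΔT = 4.38×20.8×(569−276) = 26700 J.
Q = ΔU = 26700 J.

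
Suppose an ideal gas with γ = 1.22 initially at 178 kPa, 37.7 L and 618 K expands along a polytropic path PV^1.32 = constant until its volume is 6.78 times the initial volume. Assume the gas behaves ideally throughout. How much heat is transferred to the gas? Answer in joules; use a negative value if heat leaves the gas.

-4370 J

n = P₁V₁/(RT₁) = 178×37.7/(8.314×618) = 1.31 mol.
Polytropic n=1.32: T₂ = T₁(V₁/V₂)^(n−1) = 618×(0.147)^0.32 = 335 K; P₂ = P₁(V₁/V₂)^n = 14.2 kPa.
W = (P₁V₁−P₂V₂)/(n−1) = (178×37.7−14.2×256)/0.32 = 9600 J.
ΔU = nCvΔT = 1.31×37.8×(335−618) = -14000 J.
Q = ΔU + W = -4370 J.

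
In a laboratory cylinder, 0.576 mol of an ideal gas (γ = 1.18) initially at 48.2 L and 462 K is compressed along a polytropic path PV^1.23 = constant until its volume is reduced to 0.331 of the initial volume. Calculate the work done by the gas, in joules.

P₁ = nRT₁/V₁ = 0.576×8.314×462/48.2 = 45.9 kPa.
Polytropic n=1.23: T₂ = T₁(V₁/V₂)^(n−1) = 462×(3.02)^0.23 = 596 K; P₂ = P₁(V₁/V₂)^n = 179 kPa.
W = (P₁V₁−P₂V₂)/(n−1) = (45.9×48.2−179×16.0)/0.23 = -2790 J.

-2790 J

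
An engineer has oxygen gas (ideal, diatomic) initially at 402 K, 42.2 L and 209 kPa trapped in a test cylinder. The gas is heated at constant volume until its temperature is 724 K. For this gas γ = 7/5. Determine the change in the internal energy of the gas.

17700 J

n = P₁V₁/(RT₁) = 209×42.2/(8.314×402) = 2.64 mol.
Isochoric: V stays 42.2 L; P/T = const ⇒ T₂ = 724 K, P₂ = 376 kPa.
For an ideal gas ΔU = nCvΔT with Cv = (5/2)R = 20.8 J/(mol·K).
ΔU = 2.64×20.8×(724−402) = 17700 J.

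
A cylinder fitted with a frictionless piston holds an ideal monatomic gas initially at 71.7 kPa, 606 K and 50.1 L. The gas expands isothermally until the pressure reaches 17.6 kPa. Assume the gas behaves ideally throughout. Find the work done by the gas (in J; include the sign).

5050 J

n = P₁V₁/(RT₁) = 71.7×50.1/(8.314×606) = 0.713 mol.
Isothermal: T stays 606 K; PV = const ⇒ V₂ = 204 L, P₂ = 17.6 kPa.
W = nRT ln(V₂/V₁) = 0.713×8.314×606×ln(4.07) = 5050 J.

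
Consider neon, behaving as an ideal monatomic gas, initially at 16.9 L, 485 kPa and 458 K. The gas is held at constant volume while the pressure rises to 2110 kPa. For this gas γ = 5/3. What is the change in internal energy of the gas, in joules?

41200 J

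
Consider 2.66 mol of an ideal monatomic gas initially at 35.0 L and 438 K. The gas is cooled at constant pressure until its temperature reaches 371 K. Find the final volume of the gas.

29.6 L

P₁ = nRT₁/V₁ = 2.66×8.314×438/35.0 = 277 kPa.
Isobaric: P stays 277 kPa; V/T = const ⇒ T₂ = 371 K, V₂ = 29.6 L.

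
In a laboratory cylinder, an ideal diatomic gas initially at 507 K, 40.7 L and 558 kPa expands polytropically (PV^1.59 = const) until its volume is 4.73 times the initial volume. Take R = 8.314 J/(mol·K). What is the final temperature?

203 K

Polytropic n=1.59: T₂ = T₁(V₁/V₂)^(n−1) = 507×(0.211)^0.59 = 203 K; P₂ = P₁(V₁/V₂)^n = 47.2 kPa.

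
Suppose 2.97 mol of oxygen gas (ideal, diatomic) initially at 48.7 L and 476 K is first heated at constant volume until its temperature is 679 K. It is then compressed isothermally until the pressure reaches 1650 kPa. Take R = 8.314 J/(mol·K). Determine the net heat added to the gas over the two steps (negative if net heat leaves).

-13700 J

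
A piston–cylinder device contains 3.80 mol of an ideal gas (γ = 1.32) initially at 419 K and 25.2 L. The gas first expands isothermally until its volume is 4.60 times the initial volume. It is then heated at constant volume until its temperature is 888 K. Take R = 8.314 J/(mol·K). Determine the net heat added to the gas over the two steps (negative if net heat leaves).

66500 J

P₁ = nRT₁/V₁ = 3.80×8.314×419/25.2 = 525 kPa.
Step 1 — Isothermal: T stays 419 K; PV = const ⇒ V₂ = 116 L, P₂ = 114 kPa.
ΔU = 0 (ideal gas, T constant).
W = nRT ln(V₂/V₁) = 3.80×8.314×419×ln(4.60) = 20200 J.
Q = ΔU + W = 20200 J.
State after step 1: P = 114 kPa, V = 116 L, T = 419 K.
Step 2 — Isochoric: V stays 116 L; P/T = const ⇒ T₂ = 888 K, P₂ = 242 kPa.
W = 0 (no volume change).
ΔU = nCvΔT = 3.80×26.0×(888−419) = 46300 J.
Q = ΔU = 46300 J.
Net over both steps: W = 20200 J, Q = 66500 J, ΔU = 46300 J.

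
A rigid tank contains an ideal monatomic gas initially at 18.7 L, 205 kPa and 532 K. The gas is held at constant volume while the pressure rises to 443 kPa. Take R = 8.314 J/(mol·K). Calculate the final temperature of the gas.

Isochoric: V stays 18.7 L; P/T = const ⇒ T₂ = 1150 K, P₂ = 443 kPa.

1150 K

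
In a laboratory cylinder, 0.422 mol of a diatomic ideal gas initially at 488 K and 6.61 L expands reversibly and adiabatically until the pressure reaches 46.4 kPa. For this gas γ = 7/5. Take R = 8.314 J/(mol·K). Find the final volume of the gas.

22.6 L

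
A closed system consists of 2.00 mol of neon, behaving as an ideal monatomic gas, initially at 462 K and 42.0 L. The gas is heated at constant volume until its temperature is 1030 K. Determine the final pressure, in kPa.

408 kPa

P₁ = nRT₁/V₁ = 2.00×8.314×462/42.0 = 183 kPa.
Isochoric: V stays 42.0 L; P/T = const ⇒ T₂ = 1030 K, P₂ = 408 kPa.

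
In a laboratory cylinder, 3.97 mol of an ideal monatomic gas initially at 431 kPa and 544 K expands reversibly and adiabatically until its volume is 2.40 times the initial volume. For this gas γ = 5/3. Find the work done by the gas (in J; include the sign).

V₁ = nRT₁/P₁ = 3.97×8.314×544/431 = 41.7 L.
Adiabatic: TV^(γ−1) = const ⇒ T₂ = 544×(0.417)^0.667 = 303 K; PV^γ = const ⇒ P₂ = 100 kPa.
ΔU = nCvΔT = 3.97×12.5×(303−544) = -11900 J.
Q = 0 for an adiabatic process, so W = −ΔU = 11900 J.

11900 J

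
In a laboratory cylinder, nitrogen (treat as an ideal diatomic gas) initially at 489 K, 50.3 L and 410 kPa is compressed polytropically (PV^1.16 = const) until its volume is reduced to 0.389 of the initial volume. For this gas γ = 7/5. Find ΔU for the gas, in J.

n = P₁V₁/(RT₁) = 410×50.3/(8.314×489) = 5.07 mol.
Polytropic n=1.16: T₂ = T₁(V₁/V₂)^(n−1) = 489×(2.57)^0.16 = 569 K; P₂ = P₁(V₁/V₂)^n = 1230 kPa.
For an ideal gas ΔU = nCvΔT with Cv = (5/2)R = 20.8 J/(mol·K).
ΔU = 5.07×20.8×(569−489) = 8410 J.

8410 J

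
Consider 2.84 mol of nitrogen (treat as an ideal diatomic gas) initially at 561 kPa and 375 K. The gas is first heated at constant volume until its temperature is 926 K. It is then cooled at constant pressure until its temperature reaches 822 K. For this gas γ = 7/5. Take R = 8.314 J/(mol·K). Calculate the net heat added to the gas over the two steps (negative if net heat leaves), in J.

V₁ = nRT₁/P₁ = 2.84×8.314×375/561 = 15.8 L.
Step 1 — Isochoric: V stays 15.8 L; P/T = const ⇒ T₂ = 926 K, P₂ = 1390 kPa.
W = 0 (no volume change).
ΔU = nCvΔT = 2.84×20.8×(926−375) = 32500 J.
Q = ΔU = 32500 J.
State after step 1: P = 1390 kPa, V = 15.8 L, T = 926 K.
Step 2 — Isobaric: P stays 1390 kPa; V/T = const ⇒ T₂ = 822 K, V₂ = 14.0 L.
W = PΔV = 1390×(14.0−15.8) kPa·L = -2460 J.
ΔU = nCvΔT = 2.84×20.8×(822−926) = -6140 J.
Q = ΔU + W = nCpΔT = -8590 J.
Net over both steps: W = -2460 J, Q = 23900 J, ΔU = 26400 J.

23900 J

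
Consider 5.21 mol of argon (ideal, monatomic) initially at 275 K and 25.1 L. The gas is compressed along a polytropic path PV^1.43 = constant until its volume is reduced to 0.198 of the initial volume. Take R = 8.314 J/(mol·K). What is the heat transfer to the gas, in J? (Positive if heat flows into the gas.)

P₁ = nRT₁/V₁ = 5.21×8.314×275/25.1 = 475 kPa.
Polytropic n=1.43: T₂ = T₁(V₁/V₂)^(n−1) = 275×(5.05)^0.43 = 552 K; P₂ = P₁(V₁/V₂)^n = 4810 kPa.
W = (P₁V₁−P₂V₂)/(n−1) = (475×25.1−4810×4.97)/0.43 = -27900 J.
ΔU = nCvΔT = 5.21×12.5×(552−275) = 18000 J.
Q = ΔU + W = -9900 J.

-9900 J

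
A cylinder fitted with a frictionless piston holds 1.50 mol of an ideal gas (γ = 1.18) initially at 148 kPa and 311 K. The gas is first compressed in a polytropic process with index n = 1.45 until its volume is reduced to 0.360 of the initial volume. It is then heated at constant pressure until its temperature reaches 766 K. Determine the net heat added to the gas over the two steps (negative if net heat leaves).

V₁ = nRT₁/P₁ = 1.50×8.314×311/148 = 26.2 L.
Step 1 — Polytropic n=1.45: T₂ = T₁(V₁/V₂)^(n−1) = 311×(2.78)^0.45 = 493 K; P₂ = P₁(V₁/V₂)^n = 651 kPa.
W = (P₁V₁−P₂V₂)/(n−1) = (148×26.2−651×9.43)/0.45 = -5030 J.
ΔU = nCvΔT = 1.50×46.2×(493−311) = 12600 J.
Q = ΔU + W = 7550 J.
State after step 1: P = 651 kPa, V = 9.43 L, T = 493 K.
Step 2 — Isobaric: P stays 651 kPa; V/T = const ⇒ T₂ = 766 K, V₂ = 14.7 L.
W = PΔV = 651×(14.7−9.43) kPa·L = 3410 J.
ΔU = nCvΔT = 1.50×46.2×(766−493) = 18900 J.
Q = ΔU + W = nCpΔT = 22400 J.
Net over both steps: W = -1620 J, Q = 29900 J, ΔU = 31500 J.

29900 J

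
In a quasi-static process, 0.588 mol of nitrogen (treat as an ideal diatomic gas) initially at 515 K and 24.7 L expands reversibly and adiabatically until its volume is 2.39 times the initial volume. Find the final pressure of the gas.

P₁ = nRT₁/V₁ = 0.588×8.314×515/24.7 = 102 kPa.
Adiabatic: TV^(γ−1) = const ⇒ T₂ = 515×(0.418)^0.400 = 363 K; PV^γ = const ⇒ P₂ = 30.1 kPa.

30.1 kPa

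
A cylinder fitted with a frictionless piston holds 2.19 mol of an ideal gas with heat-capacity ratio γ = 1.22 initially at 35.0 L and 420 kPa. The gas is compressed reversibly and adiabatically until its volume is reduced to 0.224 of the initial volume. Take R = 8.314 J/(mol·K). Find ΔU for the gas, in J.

T₁ = P₁V₁/(nR) = 420×35.0/(2.19×8.314) = 807 K.
Adiabatic: TV^(γ−1) = const ⇒ T₂ = 807×(4.46)^0.220 = 1120 K; PV^γ = const ⇒ P₂ = 2610 kPa.
For an ideal gas ΔU = nCvΔT with Cv = R/(γ−1) = 37.8 J/(mol·K).
ΔU = 2.19×37.8×(1120−807) = 26000 J.

26000 J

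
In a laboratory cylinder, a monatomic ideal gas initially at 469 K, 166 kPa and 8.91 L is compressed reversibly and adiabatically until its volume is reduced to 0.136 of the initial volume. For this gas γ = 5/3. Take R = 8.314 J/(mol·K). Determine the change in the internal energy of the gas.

n = P₁V₁/(RT₁) = 166×8.91/(8.314×469) = 0.379 mol.
Adiabatic: TV^(γ−1) = const ⇒ T₂ = 469×(7.35)^0.667 = 1770 K; PV^γ = const ⇒ P₂ = 4620 kPa.
For an ideal gas ΔU = nCvΔT with Cv = (3/2)R = 12.5 J/(mol·K).
ΔU = 0.379×12.5×(1770−469) = 6170 J.

6170 J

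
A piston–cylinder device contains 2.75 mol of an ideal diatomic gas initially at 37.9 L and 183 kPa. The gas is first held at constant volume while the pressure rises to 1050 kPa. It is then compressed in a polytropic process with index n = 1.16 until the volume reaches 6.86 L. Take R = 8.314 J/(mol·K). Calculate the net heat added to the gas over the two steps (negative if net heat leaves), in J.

T₁ = P₁V₁/(nR) = 183×37.9/(2.75×8.314) = 303 K.
Step 1 — Isochoric: V stays 37.9 L; P/T = const ⇒ T₂ = 1740 K, P₂ = 1050 kPa.
W = 0 (no volume change).
ΔU = nCvΔT = 2.75×20.8×(1740−303) = 82100 J.
Q = ΔU = 82100 J.
State after step 1: P = 1050 kPa, V = 37.9 L, T = 1740 K.
Step 2 — Polytropic n=1.16: T₂ = T₁(V₁/V₂)^(n−1) = 1740×(5.52)^0.16 = 2290 K; P₂ = P₁(V₁/V₂)^n = 7630 kPa.
W = (P₁V₁−P₂V₂)/(n−1) = (1050×37.9−7630×6.86)/0.16 = -78200 J.
ΔU = nCvΔT = 2.75×20.8×(2290−1740) = 31300 J.
Q = ΔU + W = -46900 J.
Net over both steps: W = -78200 J, Q = 35200 J, ΔU = 113000 J.

35200 J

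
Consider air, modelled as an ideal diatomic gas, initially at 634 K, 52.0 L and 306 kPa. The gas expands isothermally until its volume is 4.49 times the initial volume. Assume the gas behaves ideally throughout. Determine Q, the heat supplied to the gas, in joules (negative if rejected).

23900 J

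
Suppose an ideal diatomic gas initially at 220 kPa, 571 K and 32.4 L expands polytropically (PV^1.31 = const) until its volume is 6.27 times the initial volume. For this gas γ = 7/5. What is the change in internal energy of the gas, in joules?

-7730 J

n = P₁V₁/(RT₁) = 220×32.4/(8.314×571) = 1.50 mol.
Polytropic n=1.31: T₂ = T₁(V₁/V₂)^(n−1) = 571×(0.159)^0.31 = 323 K; P₂ = P₁(V₁/V₂)^n = 19.9 kPa.
For an ideal gas ΔU = nCvΔT with Cv = (5/2)R = 20.8 J/(mol·K).
ΔU = 1.50×20.8×(323−571) = -7730 J.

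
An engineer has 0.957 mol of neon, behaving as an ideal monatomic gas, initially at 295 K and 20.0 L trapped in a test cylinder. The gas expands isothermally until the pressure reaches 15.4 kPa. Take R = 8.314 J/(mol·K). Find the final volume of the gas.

P₁ = nRT₁/V₁ = 0.957×8.314×295/20.0 = 117 kPa.
Isothermal: T stays 295 K; PV = const ⇒ V₂ = 152 L, P₂ = 15.4 kPa.

152 L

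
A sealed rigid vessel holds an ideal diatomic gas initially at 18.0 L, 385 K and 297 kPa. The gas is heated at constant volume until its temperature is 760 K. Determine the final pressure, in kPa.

586 kPa

Isochoric: V stays 18.0 L; P/T = const ⇒ T₂ = 760 K, P₂ = 586 kPa.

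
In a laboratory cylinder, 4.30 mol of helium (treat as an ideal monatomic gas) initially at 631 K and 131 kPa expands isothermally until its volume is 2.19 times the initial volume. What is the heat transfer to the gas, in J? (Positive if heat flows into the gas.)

17700 J

V₁ = nRT₁/P₁ = 4.30×8.314×631/131 = 172 L.
Isothermal: T stays 631 K; PV = const ⇒ V₂ = 377 L, P₂ = 59.8 kPa.
ΔU = 0 (ideal gas, T constant).
W = nRT ln(V₂/V₁) = 4.30×8.314×631×ln(2.19) = 17700 J.
Q = ΔU + W = 17700 J.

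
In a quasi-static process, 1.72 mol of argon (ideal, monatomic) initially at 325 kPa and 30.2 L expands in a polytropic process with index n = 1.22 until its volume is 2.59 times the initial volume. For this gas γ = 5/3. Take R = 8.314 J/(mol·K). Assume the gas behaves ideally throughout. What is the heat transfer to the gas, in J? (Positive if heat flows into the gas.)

5650 J

T₁ = P₁V₁/(nR) = 325×30.2/(1.72×8.314) = 686 K.
Polytropic n=1.22: T₂ = T₁(V₁/V₂)^(n−1) = 686×(0.386)^0.22 = 557 K; P₂ = P₁(V₁/V₂)^n = 102 kPa.
W = (P₁V₁−P₂V₂)/(n−1) = (325×30.2−102×78.2)/0.22 = 8430 J.
ΔU = nCvΔT = 1.72×12.5×(557−686) = -2780 J.
Q = ΔU + W = 5650 J.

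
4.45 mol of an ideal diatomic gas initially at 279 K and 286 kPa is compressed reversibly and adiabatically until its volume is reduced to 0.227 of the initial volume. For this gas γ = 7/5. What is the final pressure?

2280 kPa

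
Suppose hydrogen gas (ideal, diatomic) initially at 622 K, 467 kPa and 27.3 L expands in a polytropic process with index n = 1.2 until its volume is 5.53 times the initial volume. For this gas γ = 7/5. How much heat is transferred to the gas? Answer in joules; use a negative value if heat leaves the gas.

n = P₁V₁/(RT₁) = 467×27.3/(8.314×622) = 2.47 mol.
Polytropic n=1.2: T₂ = T₁(V₁/V₂)^(n−1) = 622×(0.181)^0.20 = 442 K; P₂ = P₁(V₁/V₂)^n = 60.0 kPa.
W = (P₁V₁−P₂V₂)/(n−1) = (467×27.3−60.0×151)/0.20 = 18500 J.
ΔU = nCvΔT = 2.47×20.8×(442−622) = -9230 J.
Q = ΔU + W = 9230 J.

9230 J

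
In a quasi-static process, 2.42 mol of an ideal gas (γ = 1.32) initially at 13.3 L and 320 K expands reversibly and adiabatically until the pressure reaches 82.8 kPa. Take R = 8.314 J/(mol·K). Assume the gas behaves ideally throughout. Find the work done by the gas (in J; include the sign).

7010 J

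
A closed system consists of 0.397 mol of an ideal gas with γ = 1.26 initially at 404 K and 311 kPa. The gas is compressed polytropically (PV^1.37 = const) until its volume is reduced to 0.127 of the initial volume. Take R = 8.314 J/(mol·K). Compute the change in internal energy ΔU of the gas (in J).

V₁ = nRT₁/P₁ = 0.397×8.314×404/311 = 4.29 L.
Polytropic n=1.37: T₂ = T₁(V₁/V₂)^(n−1) = 404×(7.87)^0.37 = 867 K; P₂ = P₁(V₁/V₂)^n = 5250 kPa.
For an ideal gas ΔU = nCvΔT with Cv = R/(γ−1) = 32.0 J/(mol·K).
ΔU = 0.397×32.0×(867−404) = 5880 J.

5880 J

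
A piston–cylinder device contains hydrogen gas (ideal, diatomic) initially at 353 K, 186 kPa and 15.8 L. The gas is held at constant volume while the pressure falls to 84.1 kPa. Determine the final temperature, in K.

Isochoric: V stays 15.8 L; P/T = const ⇒ T₂ = 160 K, P₂ = 84.1 kPa.

160 K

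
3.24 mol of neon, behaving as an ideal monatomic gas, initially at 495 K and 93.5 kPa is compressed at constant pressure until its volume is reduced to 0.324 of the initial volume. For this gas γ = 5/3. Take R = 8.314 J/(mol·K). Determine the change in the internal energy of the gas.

-13500 J

V₁ = nRT₁/P₁ = 3.24×8.314×495/93.5 = 143 L.
Isobaric: P stays 93.5 kPa; V/T = const ⇒ T₂ = 160 K, V₂ = 46.2 L.
For an ideal gas ΔU = nCvΔT with Cv = (3/2)R = 12.5 J/(mol·K).
ΔU = 3.24×12.5×(160−495) = -13500 J.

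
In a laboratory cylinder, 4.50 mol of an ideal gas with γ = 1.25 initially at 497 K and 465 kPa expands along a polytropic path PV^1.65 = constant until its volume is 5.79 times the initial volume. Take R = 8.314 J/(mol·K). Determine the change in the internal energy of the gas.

-50600 J

V₁ = nRT₁/P₁ = 4.50×8.314×497/465 = 40.0 L.
Polytropic n=1.65: T₂ = T₁(V₁/V₂)^(n−1) = 497×(0.173)^0.65 = 159 K; P₂ = P₁(V₁/V₂)^n = 25.6 kPa.
For an ideal gas ΔU = nCvΔT with Cv = R/(γ−1) = 33.3 J/(mol·K).
ΔU = 4.50×33.3×(159−497) = -50600 J.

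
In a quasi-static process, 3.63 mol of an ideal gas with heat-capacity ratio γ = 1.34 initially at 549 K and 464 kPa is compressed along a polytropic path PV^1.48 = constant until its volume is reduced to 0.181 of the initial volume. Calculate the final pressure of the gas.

5820 kPa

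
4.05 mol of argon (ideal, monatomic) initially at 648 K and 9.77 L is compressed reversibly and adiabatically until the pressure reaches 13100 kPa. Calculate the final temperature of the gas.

P₁ = nRT₁/V₁ = 4.05×8.314×648/9.77 = 2230 kPa.
Adiabatic: T₂/T₁ = (P₂/P₁)^((γ−1)/γ) ⇒ T₂ = 648×(5.87)^0.400 = 1310 K; V₂ = 3.38 L.

1310 K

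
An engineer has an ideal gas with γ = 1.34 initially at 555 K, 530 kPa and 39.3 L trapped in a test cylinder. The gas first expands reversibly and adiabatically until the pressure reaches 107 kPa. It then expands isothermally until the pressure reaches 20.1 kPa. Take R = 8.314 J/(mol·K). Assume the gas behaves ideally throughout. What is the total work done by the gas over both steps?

n = P₁V₁/(RT₁) = 530×39.3/(8.314×555) = 4.51 mol.
Step 1 — Adiabatic: T₂/T₁ = (P₂/P₁)^((γ−1)/γ) ⇒ T₂ = 555×(0.202)^0.254 = 370 K; V₂ = 130 L.
ΔU = nCvΔT = 4.51×24.5×(370−555) = -20400 J.
Q = 0 for an adiabatic process, so W = −ΔU = 20400 J.
State after step 1: P = 107 kPa, V = 130 L, T = 370 K.
Step 2 — Isothermal: T stays 370 K; PV = const ⇒ V₂ = 690 L, P₂ = 20.1 kPa.
ΔU = 0 (ideal gas, T constant).
W = nRT ln(V₂/V₁) = 4.51×8.314×370×ln(5.32) = 23200 J.
Q = ΔU + W = 23200 J.
Net over both steps: W = 43600 J, Q = 23200 J, ΔU = -20400 J.

43600 J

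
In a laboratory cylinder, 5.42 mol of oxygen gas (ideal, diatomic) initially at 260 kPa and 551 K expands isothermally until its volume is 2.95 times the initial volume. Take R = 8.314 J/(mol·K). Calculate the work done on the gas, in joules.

-26900 J

V₁ = nRT₁/P₁ = 5.42×8.314×551/260 = 95.5 L.
Isothermal: T stays 551 K; PV = const ⇒ V₂ = 282 L, P₂ = 88.1 kPa.
W = nRT ln(V₂/V₁) = 5.42×8.314×551×ln(2.95) = 26900 J.
Work done on the gas = −W_by = -26900 J.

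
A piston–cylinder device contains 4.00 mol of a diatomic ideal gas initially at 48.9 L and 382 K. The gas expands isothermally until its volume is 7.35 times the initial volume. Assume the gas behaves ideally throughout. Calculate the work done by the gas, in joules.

P₁ = nRT₁/V₁ = 4.00×8.314×382/48.9 = 260 kPa.
Isothermal: T stays 382 K; PV = const ⇒ V₂ = 359 L, P₂ = 35.3 kPa.
W = nRT ln(V₂/V₁) = 4.00×8.314×382×ln(7.35) = 25300 J.

25300 J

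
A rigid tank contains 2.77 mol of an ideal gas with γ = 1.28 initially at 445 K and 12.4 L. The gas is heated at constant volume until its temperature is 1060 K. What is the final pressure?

1970 kPa

P₁ = nRT₁/V₁ = 2.77×8.314×445/12.4 = 826 kPa.
Isochoric: V stays 12.4 L; P/T = const ⇒ T₂ = 1060 K, P₂ = 1970 kPa.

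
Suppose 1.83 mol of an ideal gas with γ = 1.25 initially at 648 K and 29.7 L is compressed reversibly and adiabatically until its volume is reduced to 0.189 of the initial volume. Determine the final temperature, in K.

P₁ = nRT₁/V₁ = 1.83×8.314×648/29.7 = 332 kPa.
Adiabatic: TV^(γ−1) = const ⇒ T₂ = 648×(5.29)^0.250 = 983 K; PV^γ = const ⇒ P₂ = 2660 kPa.

983 K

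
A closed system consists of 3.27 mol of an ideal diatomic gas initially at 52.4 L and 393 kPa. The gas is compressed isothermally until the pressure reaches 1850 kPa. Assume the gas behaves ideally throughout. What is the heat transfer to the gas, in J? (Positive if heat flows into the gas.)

-31900 J

T₁ = P₁V₁/(nR) = 393×52.4/(3.27×8.314) = 757 K.
Isothermal: T stays 757 K; PV = const ⇒ V₂ = 11.1 L, P₂ = 1850 kPa.
ΔU = 0 (ideal gas, T constant).
W = nRT ln(V₂/V₁) = 3.27×8.314×757×ln(0.212) = -31900 J.
Q = ΔU + W = -31900 J.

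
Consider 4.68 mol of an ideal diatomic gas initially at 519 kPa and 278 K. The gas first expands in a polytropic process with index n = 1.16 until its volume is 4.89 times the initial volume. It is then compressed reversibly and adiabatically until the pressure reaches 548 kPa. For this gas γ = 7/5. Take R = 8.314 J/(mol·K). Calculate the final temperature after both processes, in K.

371 K

V₁ = nRT₁/P₁ = 4.68×8.314×278/519 = 20.8 L.
Step 1 — Polytropic n=1.16: T₂ = T₁(V₁/V₂)^(n−1) = 278×(0.204)^0.16 = 216 K; P₂ = P₁(V₁/V₂)^n = 82.3 kPa.
W = (P₁V₁−P₂V₂)/(n−1) = (519×20.8−82.3×102)/0.16 = 15200 J.
ΔU = nCvΔT = 4.68×20.8×(216−278) = -6060 J.
Q = ΔU + W = 9100 J.
State after step 1: P = 82.3 kPa, V = 102 L, T = 216 K.
Step 2 — Adiabatic: T₂/T₁ = (P₂/P₁)^((γ−1)/γ) ⇒ T₂ = 216×(6.66)^0.286 = 371 K; V₂ = 26.3 L.
ΔU = nCvΔT = 4.68×20.8×(371−216) = 15100 J.
Q = 0 for an adiabatic process, so W = −ΔU = -15100 J.
Net over both steps: W = 85.1 J, Q = 9100 J, ΔU = 9010 J.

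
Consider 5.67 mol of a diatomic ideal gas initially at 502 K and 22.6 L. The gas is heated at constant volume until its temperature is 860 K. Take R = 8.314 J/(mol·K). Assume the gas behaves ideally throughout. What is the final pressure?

P₁ = nRT₁/V₁ = 5.67×8.314×502/22.6 = 1050 kPa.
Isochoric: V stays 22.6 L; P/T = const ⇒ T₂ = 860 K, P₂ = 1790 kPa.

1790 kPa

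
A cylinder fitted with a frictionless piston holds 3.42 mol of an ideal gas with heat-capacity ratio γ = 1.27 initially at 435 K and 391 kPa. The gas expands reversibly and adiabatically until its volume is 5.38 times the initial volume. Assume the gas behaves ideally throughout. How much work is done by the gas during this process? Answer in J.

V₁ = nRT₁/P₁ = 3.42×8.314×435/391 = 31.6 L.
Adiabatic: TV^(γ−1) = const ⇒ T₂ = 435×(0.186)^0.270 = 276 K; PV^γ = const ⇒ P₂ = 46.1 kPa.
ΔU = nCvΔT = 3.42×30.8×(276−435) = -16700 J.
Q = 0 for an adiabatic process, so W = −ΔU = 16700 J.

16700 J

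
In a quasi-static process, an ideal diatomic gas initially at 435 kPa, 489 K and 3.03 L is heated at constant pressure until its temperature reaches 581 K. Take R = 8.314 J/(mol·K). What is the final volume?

3.60 L

Isobaric: P stays 435 kPa; V/T = const ⇒ T₂ = 581 K, V₂ = 3.60 L.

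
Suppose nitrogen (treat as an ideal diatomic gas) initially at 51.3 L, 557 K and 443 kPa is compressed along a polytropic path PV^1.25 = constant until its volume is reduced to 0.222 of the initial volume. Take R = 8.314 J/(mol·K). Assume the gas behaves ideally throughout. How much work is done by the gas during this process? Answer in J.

n = P₁V₁/(RT₁) = 443×51.3/(8.314×557) = 4.91 mol.
Polytropic n=1.25: T₂ = T₁(V₁/V₂)^(n−1) = 557×(4.50)^0.25 = 811 K; P₂ = P₁(V₁/V₂)^n = 2910 kPa.
W = (P₁V₁−P₂V₂)/(n−1) = (443×51.3−2910×11.4)/0.25 = -41500 J.

-41500 J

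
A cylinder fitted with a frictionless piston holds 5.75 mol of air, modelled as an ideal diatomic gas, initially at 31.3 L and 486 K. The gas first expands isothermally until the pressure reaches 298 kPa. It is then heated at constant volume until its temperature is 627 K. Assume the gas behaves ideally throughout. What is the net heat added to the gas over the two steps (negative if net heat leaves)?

38100 J

P₁ = nRT₁/V₁ = 5.75×8.314×486/31.3 = 742 kPa.
Step 1 — Isothermal: T stays 486 K; PV = const ⇒ V₂ = 78.0 L, P₂ = 298 kPa.
ΔU = 0 (ideal gas, T constant).
W = nRT ln(V₂/V₁) = 5.75×8.314×486×ln(2.49) = 21200 J.
Q = ΔU + W = 21200 J.
State after step 1: P = 298 kPa, V = 78.0 L, T = 486 K.
Step 2 — Isochoric: V stays 78.0 L; P/T = const ⇒ T₂ = 627 K, P₂ = 384 kPa.
W = 0 (no volume change).
ΔU = nCvΔT = 5.75×20.8×(627−486) = 16900 J.
Q = ΔU = 16900 J.
Net over both steps: W = 21200 J, Q = 38100 J, ΔU = 16900 J.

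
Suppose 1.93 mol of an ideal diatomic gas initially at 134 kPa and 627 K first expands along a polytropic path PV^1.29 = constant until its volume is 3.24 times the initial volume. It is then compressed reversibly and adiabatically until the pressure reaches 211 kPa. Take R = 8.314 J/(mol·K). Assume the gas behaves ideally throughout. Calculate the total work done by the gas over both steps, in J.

V₁ = nRT₁/P₁ = 1.93×8.314×627/134 = 75.1 L.
Step 1 — Polytropic n=1.29: T₂ = T₁(V₁/V₂)^(n−1) = 627×(0.309)^0.29 = 446 K; P₂ = P₁(V₁/V₂)^n = 29.4 kPa.
W = (P₁V₁−P₂V₂)/(n−1) = (134×75.1−29.4×243)/0.29 = 10000 J.
ΔU = nCvΔT = 1.93×20.8×(446−627) = -7270 J.
Q = ΔU + W = 2760 J.
State after step 1: P = 29.4 kPa, V = 243 L, T = 446 K.
Step 2 — Adiabatic: T₂/T₁ = (P₂/P₁)^((γ−1)/γ) ⇒ T₂ = 446×(7.17)^0.286 = 783 K; V₂ = 59.5 L.
ΔU = nCvΔT = 1.93×20.8×(783−446) = 13500 J.
Q = 0 for an adiabatic process, so W = −ΔU = -13500 J.
Net over both steps: W = -3500 J, Q = 2760 J, ΔU = 6250 J.

-3500 J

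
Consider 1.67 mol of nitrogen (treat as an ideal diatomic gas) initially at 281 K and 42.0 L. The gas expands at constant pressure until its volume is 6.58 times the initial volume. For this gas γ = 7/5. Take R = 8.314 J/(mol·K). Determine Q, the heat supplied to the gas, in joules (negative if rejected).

76200 J

P₁ = nRT₁/V₁ = 1.67×8.314×281/42.0 = 92.9 kPa.
Isobaric: P stays 92.9 kPa; V/T = const ⇒ T₂ = 1850 K, V₂ = 276 L.
W = PΔV = 92.9×(276−42.0) kPa·L = 21800 J.
ΔU = nCvΔT = 1.67×20.8×(1850−281) = 54400 J.
Q = ΔU + W = nCpΔT = 76200 J.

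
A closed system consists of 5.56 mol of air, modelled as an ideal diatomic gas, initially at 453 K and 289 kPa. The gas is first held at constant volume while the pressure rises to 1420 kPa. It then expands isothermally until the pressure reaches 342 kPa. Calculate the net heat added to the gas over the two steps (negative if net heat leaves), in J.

351000 J

V₁ = nRT₁/P₁ = 5.56×8.314×453/289 = 72.5 L.
Step 1 — Isochoric: V stays 72.5 L; P/T = const ⇒ T₂ = 2230 K, P₂ = 1420 kPa.
W = 0 (no volume change).
ΔU = nCvΔT = 5.56×20.8×(2230−453) = 205000 J.
Q = ΔU = 205000 J.
State after step 1: P = 1420 kPa, V = 72.5 L, T = 2230 K.
Step 2 — Isothermal: T stays 2230 K; PV = const ⇒ V₂ = 301 L, P₂ = 342 kPa.
ΔU = 0 (ideal gas, T constant).
W = nRT ln(V₂/V₁) = 5.56×8.314×2230×ln(4.15) = 146000 J.
Q = ΔU + W = 146000 J.
Net over both steps: W = 146000 J, Q = 351000 J, ΔU = 205000 J.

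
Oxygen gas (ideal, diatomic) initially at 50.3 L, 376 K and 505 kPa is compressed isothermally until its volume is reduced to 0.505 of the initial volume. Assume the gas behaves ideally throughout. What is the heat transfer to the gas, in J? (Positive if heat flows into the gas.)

n = P₁V₁/(RT₁) = 505×50.3/(8.314×376) = 8.13 mol.
Isothermal: T stays 376 K; PV = const ⇒ V₂ = 25.4 L, P₂ = 1000 kPa.
ΔU = 0 (ideal gas, T constant).
W = nRT ln(V₂/V₁) = 8.13×8.314×376×ln(0.505) = -17400 J.
Q = ΔU + W = -17400 J.

-17400 J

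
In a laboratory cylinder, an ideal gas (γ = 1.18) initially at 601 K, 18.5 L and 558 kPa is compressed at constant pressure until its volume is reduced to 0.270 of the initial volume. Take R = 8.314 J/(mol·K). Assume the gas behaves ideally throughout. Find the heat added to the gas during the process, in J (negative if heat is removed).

-49400 J

n = P₁V₁/(RT₁) = 558×18.5/(8.314×601) = 2.07 mol.
Isobaric: P stays 558 kPa; V/T = const ⇒ T₂ = 162 K, V₂ = 5.00 L.
W = PΔV = 558×(5.00−18.5) kPa·L = -7540 J.
ΔU = nCvΔT = 2.07×46.2×(162−601) = -41900 J.
Q = ΔU + W = nCpΔT = -49400 J.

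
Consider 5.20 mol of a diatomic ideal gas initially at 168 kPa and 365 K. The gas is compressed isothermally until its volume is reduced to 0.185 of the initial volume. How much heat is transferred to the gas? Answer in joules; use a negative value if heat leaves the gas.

V₁ = nRT₁/P₁ = 5.20×8.314×365/168 = 93.9 L.
Isothermal: T stays 365 K; PV = const ⇒ V₂ = 17.4 L, P₂ = 908 kPa.
ΔU = 0 (ideal gas, T constant).
W = nRT ln(V₂/V₁) = 5.20×8.314×365×ln(0.185) = -26600 J.
Q = ΔU + W = -26600 J.

-26600 J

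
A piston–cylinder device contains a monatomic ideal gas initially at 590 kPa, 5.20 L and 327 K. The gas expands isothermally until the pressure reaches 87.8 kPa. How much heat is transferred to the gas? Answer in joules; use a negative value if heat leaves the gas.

5840 J

n = P₁V₁/(RT₁) = 590×5.20/(8.314×327) = 1.13 mol.
Isothermal: T stays 327 K; PV = const ⇒ V₂ = 34.9 L, P₂ = 87.8 kPa.
ΔU = 0 (ideal gas, T constant).
W = nRT ln(V₂/V₁) = 1.13×8.314×327×ln(6.72) = 5840 J.
Q = ΔU + W = 5840 J.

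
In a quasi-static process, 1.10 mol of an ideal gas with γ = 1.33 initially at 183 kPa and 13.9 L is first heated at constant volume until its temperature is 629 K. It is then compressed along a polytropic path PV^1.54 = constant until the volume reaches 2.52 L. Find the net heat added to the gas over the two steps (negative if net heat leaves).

20000 J

T₁ = P₁V₁/(nR) = 183×13.9/(1.10×8.314) = 278 K.
Step 1 — Isochoric: V stays 13.9 L; P/T = const ⇒ T₂ = 629 K, P₂ = 414 kPa.
W = 0 (no volume change).
ΔU = nCvΔT = 1.10×25.2×(629−278) = 9720 J.
Q = ΔU = 9720 J.
State after step 1: P = 414 kPa, V = 13.9 L, T = 629 K.
Step 2 — Polytropic n=1.54: T₂ = T₁(V₁/V₂)^(n−1) = 629×(5.52)^0.54 = 1580 K; P₂ = P₁(V₁/V₂)^n = 5740 kPa.
W = (P₁V₁−P₂V₂)/(n−1) = (414×13.9−5740×2.52)/0.54 = -16100 J.
ΔU = nCvΔT = 1.10×25.2×(1580−629) = 26400 J.
Q = ΔU + W = 10300 J.
Net over both steps: W = -16100 J, Q = 20000 J, ΔU = 36100 J.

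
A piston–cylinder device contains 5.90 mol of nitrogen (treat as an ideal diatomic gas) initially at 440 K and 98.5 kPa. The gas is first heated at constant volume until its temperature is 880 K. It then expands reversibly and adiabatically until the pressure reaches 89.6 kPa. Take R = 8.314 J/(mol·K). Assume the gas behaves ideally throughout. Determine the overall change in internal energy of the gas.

V₁ = nRT₁/P₁ = 5.90×8.314×440/98.5 = 219 L.
Step 1 — Isochoric: V stays 219 L; P/T = const ⇒ T₂ = 880 K, P₂ = 197 kPa.
W = 0 (no volume change).
ΔU = nCvΔT = 5.90×20.8×(880−440) = 54000 J.
Q = ΔU = 54000 J.
State after step 1: P = 197 kPa, V = 219 L, T = 880 K.
Step 2 — Adiabatic: T₂/T₁ = (P₂/P₁)^((γ−1)/γ) ⇒ T₂ = 880×(0.455)^0.286 = 703 K; V₂ = 385 L.
ΔU = nCvΔT = 5.90×20.8×(703−880) = -21800 J.
Q = 0 for an adiabatic process, so W = −ΔU = 21800 J.
Net over both steps: W = 21800 J, Q = 54000 J, ΔU = 32200 J.

32200 J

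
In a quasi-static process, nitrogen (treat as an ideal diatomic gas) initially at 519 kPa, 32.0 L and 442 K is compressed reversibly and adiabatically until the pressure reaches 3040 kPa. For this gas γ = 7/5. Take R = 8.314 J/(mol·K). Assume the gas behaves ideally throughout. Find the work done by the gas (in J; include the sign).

-27300 J

n = P₁V₁/(RT₁) = 519×32.0/(8.314×442) = 4.52 mol.
Adiabatic: T₂/T₁ = (P₂/P₁)^((γ−1)/γ) ⇒ T₂ = 442×(5.86)^0.286 = 732 K; V₂ = 9.05 L.
ΔU = nCvΔT = 4.52×20.8×(732−442) = 27300 J.
Q = 0 for an adiabatic process, so W = −ΔU = -27300 J.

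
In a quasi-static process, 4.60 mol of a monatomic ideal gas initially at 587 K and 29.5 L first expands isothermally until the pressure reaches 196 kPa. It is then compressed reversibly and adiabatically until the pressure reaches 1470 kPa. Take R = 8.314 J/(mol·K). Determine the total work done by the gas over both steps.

P₁ = nRT₁/V₁ = 4.60×8.314×587/29.5 = 761 kPa.
Step 1 — Isothermal: T stays 587 K; PV = const ⇒ V₂ = 115 L, P₂ = 196 kPa.
ΔU = 0 (ideal gas, T constant).
W = nRT ln(V₂/V₁) = 4.60×8.314×587×ln(3.88) = 30500 J.
Q = ΔU + W = 30500 J.
State after step 1: P = 196 kPa, V = 115 L, T = 587 K.
Step 2 — Adiabatic: T₂/T₁ = (P₂/P₁)^((γ−1)/γ) ⇒ T₂ = 587×(7.50)^0.400 = 1310 K; V₂ = 34.2 L.
ΔU = nCvΔT = 4.60×12.5×(1310−587) = 41700 J.
Q = 0 for an adiabatic process, so W = −ΔU = -41700 J.
Net over both steps: W = -11300 J, Q = 30500 J, ΔU = 41700 J.

-11300 J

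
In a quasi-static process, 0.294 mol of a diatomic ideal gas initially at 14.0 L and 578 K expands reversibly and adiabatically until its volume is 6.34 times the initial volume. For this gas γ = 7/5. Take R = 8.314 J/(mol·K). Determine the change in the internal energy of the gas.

P₁ = nRT₁/V₁ = 0.294×8.314×578/14.0 = 101 kPa.
Adiabatic: TV^(γ−1) = const ⇒ T₂ = 578×(0.158)^0.400 = 276 K; PV^γ = const ⇒ P₂ = 7.60 kPa.
For an ideal gas ΔU = nCvΔT with Cv = (5/2)R = 20.8 J/(mol·K).
ΔU = 0.294×20.8×(276−578) = -1840 J.

-1840 J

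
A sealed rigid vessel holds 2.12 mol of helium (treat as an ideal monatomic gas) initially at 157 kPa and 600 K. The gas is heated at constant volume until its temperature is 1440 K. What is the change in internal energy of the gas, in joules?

V₁ = nRT₁/P₁ = 2.12×8.314×600/157 = 67.4 L.
Isochoric: V stays 67.4 L; P/T = const ⇒ T₂ = 1440 K, P₂ = 377 kPa.
For an ideal gas ΔU = nCvΔT with Cv = (3/2)R = 12.5 J/(mol·K).
ΔU = 2.12×12.5×(1440−600) = 22200 J.

22200 J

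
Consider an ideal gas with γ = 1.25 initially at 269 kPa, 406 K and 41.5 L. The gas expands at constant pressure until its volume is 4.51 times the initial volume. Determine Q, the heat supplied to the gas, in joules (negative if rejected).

n = P₁V₁/(RT₁) = 269×41.5/(8.314×406) = 3.31 mol.
Isobaric: P stays 269 kPa; V/T = const ⇒ T₂ = 1830 K, V₂ = 187 L.
W = PΔV = 269×(187−41.5) kPa·L = 39200 J.
ΔU = nCvΔT = 3.31×33.3×(1830−406) = 157000 J.
Q = ΔU + W = nCpΔT = 196000 J.

196000 J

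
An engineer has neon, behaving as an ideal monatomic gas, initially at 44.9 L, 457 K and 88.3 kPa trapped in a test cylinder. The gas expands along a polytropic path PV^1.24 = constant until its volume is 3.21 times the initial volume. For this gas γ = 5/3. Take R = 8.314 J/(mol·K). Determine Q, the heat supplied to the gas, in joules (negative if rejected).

n = P₁V₁/(RT₁) = 88.3×44.9/(8.314×457) = 1.04 mol.
Polytropic n=1.24: T₂ = T₁(V₁/V₂)^(n−1) = 457×(0.312)^0.24 = 345 K; P₂ = P₁(V₁/V₂)^n = 20.8 kPa.
W = (P₁V₁−P₂V₂)/(n−1) = (88.3×44.9−20.8×144)/0.24 = 4030 J.
ΔU = nCvΔT = 1.04×12.5×(345−457) = -1450 J.
Q = ΔU + W = 2580 J.

2580 J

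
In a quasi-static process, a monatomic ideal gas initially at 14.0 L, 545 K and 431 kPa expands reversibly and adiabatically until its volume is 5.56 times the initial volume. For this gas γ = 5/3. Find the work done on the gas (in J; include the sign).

-6170 J

n = P₁V₁/(RT₁) = 431×14.0/(8.314×545) = 1.33 mol.
Adiabatic: TV^(γ−1) = const ⇒ T₂ = 545×(0.180)^0.667 = 174 K; PV^γ = const ⇒ P₂ = 24.7 kPa.
ΔU = nCvΔT = 1.33×12.5×(174−545) = -6170 J.
Q = 0 for an adiabatic process, so W = −ΔU = 6170 J.
Work done on the gas = −W_by = -6170 J.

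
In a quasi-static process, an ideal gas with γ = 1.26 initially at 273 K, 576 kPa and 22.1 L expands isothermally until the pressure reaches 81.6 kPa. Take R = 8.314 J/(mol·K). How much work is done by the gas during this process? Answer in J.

n = P₁V₁/(RT₁) = 576×22.1/(8.314×273) = 5.61 mol.
Isothermal: T stays 273 K; PV = const ⇒ V₂ = 156 L, P₂ = 81.6 kPa.
W = nRT ln(V₂/V₁) = 5.61×8.314×273×ln(7.06) = 24900 J.

24900 J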